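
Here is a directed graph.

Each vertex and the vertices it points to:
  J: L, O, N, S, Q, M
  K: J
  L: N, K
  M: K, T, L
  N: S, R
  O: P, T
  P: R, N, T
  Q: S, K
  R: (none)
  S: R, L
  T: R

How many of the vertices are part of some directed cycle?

9

A vertex is on a directed cycle iff it belongs to a strongly connected component of size ≥ 2 (or has a self-loop).
The vertices on cycles are {J, K, L, M, N, O, P, Q, S} — 9 in total.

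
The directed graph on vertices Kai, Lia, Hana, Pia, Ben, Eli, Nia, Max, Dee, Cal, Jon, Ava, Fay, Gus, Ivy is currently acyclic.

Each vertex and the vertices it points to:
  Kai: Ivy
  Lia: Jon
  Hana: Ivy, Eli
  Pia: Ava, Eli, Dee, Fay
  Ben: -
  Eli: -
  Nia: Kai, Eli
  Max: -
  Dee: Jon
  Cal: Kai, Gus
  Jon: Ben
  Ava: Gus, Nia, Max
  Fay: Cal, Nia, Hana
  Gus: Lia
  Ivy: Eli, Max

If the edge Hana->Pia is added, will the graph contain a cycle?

Yes

Adding Hana→Pia creates a cycle iff Pia can already reach Hana.
Path from Pia: Pia → Fay → Hana.
So Pia → … → Hana → Pia is a cycle.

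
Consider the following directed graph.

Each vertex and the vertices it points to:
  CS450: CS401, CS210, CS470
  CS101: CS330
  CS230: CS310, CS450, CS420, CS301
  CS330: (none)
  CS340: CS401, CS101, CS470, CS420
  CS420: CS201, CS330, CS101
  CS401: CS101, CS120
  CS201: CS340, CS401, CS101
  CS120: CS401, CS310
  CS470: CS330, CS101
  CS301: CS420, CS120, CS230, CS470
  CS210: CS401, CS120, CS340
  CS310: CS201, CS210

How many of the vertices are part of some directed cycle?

9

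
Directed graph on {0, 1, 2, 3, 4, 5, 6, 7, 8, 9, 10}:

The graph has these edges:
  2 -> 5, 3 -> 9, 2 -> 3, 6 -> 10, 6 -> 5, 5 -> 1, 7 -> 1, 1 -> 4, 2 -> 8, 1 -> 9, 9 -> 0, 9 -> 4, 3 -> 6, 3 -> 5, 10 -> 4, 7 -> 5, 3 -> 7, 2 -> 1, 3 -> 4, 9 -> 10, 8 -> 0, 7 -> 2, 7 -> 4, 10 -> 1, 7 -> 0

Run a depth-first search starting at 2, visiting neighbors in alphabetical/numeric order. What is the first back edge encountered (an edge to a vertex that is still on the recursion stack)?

DFS from 2 (visiting neighbors in alphabetical/numeric order); mark gray on enter, black on exit:
2 gray
  1 gray
    4 gray
    4 black
    9 gray
      0 gray
      0 black
      9→4: 4 black — skip
      10 gray
        10→1: 1 is gray → back edge
First back edge: 10 → 1.

10->1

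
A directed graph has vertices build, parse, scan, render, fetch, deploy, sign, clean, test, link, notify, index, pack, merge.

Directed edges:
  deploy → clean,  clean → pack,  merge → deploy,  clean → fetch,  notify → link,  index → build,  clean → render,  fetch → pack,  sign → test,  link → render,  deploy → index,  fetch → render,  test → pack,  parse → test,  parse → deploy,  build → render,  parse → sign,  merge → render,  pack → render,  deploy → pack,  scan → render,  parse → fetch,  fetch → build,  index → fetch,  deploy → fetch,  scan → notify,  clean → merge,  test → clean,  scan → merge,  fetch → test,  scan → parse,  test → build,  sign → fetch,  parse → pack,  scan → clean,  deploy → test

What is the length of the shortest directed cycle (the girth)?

3

For each vertex v, BFS finds the shortest path from v back to v.
The shortest such closed walk is merge → deploy → clean → merge, length 3.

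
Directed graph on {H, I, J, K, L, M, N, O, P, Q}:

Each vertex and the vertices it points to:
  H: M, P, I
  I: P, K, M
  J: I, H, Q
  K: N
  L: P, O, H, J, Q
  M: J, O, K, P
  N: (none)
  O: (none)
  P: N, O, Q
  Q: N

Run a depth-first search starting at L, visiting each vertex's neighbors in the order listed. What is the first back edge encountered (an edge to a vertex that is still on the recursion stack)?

DFS from L (visiting each vertex's neighbors in the order listed); mark gray on enter, black on exit:
L gray
  P gray
    N gray
    N black
    O gray
    O black
    Q gray
      Q→N: N black — skip
    Q black
  P black
  L→O: O black — skip
  H gray
    M gray
      J gray
        I gray
          I→P: P black — skip
          K gray
            K→N: N black — skip
          K black
          I→M: M is gray → back edge
First back edge: I → M.

I→M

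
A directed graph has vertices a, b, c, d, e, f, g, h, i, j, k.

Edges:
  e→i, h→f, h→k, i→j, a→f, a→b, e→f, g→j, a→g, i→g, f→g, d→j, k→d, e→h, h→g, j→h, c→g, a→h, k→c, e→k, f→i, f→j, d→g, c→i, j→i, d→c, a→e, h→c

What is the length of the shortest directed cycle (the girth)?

For each vertex v, BFS finds the shortest path from v back to v.
The shortest such closed walk is i → j → i, length 2.

2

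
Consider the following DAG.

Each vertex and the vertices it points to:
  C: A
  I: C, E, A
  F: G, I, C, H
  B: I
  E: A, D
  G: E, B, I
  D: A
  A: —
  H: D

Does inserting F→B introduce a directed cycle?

Adding F→B creates a cycle iff B can already reach F.
Explore from B: no path reaches F. The graph stays acyclic.

No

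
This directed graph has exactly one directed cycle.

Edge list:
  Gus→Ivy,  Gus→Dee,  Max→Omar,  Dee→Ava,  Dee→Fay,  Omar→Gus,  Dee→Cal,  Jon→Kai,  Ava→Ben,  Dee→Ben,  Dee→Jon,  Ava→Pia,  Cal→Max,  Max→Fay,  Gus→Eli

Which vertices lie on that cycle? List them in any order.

Cal, Dee, Gus, Max, Omar

DFS with gray/black marking from Dee:
Dee gray
  Ben gray
  Ben black
  Fay gray
  Fay black
  Ava gray
    Pia gray
    Pia black
    Ava→Ben: Ben black — skip
  Ava black
  Cal gray
    Max gray
      Max→Fay: Fay black — skip
      Omar gray
        Gus gray
          Gus→Dee: Dee is gray → back edge
Back edge closes the cycle Dee → Cal → Max → Omar → Gus → Dee; its vertices are {Cal, Dee, Gus, Max, Omar}.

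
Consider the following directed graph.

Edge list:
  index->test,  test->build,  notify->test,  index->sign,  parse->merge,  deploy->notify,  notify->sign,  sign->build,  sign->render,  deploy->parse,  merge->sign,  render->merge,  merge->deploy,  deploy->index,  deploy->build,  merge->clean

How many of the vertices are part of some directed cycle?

7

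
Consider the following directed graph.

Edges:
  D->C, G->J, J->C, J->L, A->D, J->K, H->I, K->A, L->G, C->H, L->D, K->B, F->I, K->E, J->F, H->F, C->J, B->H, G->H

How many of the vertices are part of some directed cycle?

A vertex is on a directed cycle iff it belongs to a strongly connected component of size ≥ 2 (or has a self-loop).
The vertices on cycles are {A, C, D, G, J, K, L} — 7 in total.

7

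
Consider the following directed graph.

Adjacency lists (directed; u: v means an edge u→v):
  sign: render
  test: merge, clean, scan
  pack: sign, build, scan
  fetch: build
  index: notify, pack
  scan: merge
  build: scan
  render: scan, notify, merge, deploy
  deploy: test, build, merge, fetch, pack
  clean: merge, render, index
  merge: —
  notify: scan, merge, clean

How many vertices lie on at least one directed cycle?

8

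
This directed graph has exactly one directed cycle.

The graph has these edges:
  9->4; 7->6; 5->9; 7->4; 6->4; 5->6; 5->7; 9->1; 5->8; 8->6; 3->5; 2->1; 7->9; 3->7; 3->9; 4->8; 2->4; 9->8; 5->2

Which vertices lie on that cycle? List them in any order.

DFS with gray/black marking from 6:
6 gray
  4 gray
    8 gray
      8→6: 6 is gray → back edge
Back edge closes the cycle 6 → 4 → 8 → 6; its vertices are {4, 6, 8}.

4, 6, 8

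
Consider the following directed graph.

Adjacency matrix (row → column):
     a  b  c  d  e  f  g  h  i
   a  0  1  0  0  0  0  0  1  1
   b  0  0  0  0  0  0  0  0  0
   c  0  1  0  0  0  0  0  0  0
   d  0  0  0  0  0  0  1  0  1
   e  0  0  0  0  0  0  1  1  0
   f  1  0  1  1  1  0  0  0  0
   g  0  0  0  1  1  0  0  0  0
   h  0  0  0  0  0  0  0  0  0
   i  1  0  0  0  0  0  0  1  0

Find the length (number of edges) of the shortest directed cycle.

2

For each vertex v, BFS finds the shortest path from v back to v.
The shortest such closed walk is a → i → a, length 2.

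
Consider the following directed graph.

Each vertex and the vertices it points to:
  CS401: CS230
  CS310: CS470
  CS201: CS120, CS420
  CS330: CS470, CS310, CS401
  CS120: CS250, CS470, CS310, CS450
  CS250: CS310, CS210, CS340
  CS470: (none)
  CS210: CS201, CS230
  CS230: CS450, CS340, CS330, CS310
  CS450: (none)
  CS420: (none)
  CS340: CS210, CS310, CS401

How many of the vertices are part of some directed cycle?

8

A vertex is on a directed cycle iff it belongs to a strongly connected component of size ≥ 2 (or has a self-loop).
The vertices on cycles are {CS120, CS201, CS210, CS230, CS250, CS330, CS340, CS401} — 8 in total.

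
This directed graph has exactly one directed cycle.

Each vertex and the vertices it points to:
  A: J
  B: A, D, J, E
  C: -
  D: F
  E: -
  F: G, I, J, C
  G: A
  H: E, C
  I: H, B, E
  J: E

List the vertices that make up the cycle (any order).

B, D, F, I

DFS with gray/black marking from I:
I gray
  H gray
    E gray
    E black
    C gray
    C black
  H black
  B gray
    A gray
      J gray
        J→E: E black — skip
      J black
    A black
    D gray
      F gray
        G gray
          G→A: A black — skip
        G black
        F→I: I is gray → back edge
Back edge closes the cycle I → B → D → F → I; its vertices are {B, D, F, I}.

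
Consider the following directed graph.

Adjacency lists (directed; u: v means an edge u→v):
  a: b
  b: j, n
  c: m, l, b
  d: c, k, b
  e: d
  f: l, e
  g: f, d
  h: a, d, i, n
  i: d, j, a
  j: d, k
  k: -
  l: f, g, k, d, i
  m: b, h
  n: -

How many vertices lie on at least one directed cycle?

12

A vertex is on a directed cycle iff it belongs to a strongly connected component of size ≥ 2 (or has a self-loop).
The vertices on cycles are {a, b, c, d, e, f, g, h, i, j, l, m} — 12 in total.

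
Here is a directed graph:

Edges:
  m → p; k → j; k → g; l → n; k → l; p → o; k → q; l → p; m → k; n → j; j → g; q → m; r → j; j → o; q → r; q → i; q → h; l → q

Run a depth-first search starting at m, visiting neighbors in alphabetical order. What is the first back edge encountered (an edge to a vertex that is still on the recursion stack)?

DFS from m (visiting neighbors in alphabetical order); mark gray on enter, black on exit:
m gray
  k gray
    g gray
    g black
    j gray
      j→g: g black — skip
      o gray
      o black
    j black
    l gray
      n gray
        n→j: j black — skip
      n black
      p gray
        p→o: o black — skip
      p black
      q gray
        h gray
        h black
        i gray
        i black
        q→m: m is gray → back edge
First back edge: q → m.

q→m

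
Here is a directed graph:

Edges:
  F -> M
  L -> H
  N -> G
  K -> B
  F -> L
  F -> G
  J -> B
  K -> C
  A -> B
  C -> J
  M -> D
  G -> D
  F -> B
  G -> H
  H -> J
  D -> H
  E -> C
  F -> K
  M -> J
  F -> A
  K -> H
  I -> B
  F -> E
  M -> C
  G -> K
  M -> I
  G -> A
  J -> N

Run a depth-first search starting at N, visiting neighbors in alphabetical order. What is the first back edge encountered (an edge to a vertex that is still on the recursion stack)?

J->N

DFS from N (visiting neighbors in alphabetical order); mark gray on enter, black on exit:
N gray
  G gray
    A gray
      B gray
      B black
    A black
    D gray
      H gray
        J gray
          J→B: B black — skip
          J→N: N is gray → back edge
First back edge: J → N.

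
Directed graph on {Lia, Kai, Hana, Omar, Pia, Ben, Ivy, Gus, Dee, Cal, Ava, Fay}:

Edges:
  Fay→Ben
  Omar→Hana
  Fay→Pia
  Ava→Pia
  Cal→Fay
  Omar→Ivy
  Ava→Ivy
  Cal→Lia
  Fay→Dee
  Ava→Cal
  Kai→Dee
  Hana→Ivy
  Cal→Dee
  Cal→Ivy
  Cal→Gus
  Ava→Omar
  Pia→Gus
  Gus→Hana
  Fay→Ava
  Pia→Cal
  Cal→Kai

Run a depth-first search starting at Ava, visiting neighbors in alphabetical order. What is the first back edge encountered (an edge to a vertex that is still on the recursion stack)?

Fay->Ava

DFS from Ava (visiting neighbors in alphabetical order); mark gray on enter, black on exit:
Ava gray
  Cal gray
    Dee gray
    Dee black
    Fay gray
      Fay→Ava: Ava is gray → back edge
First back edge: Fay → Ava.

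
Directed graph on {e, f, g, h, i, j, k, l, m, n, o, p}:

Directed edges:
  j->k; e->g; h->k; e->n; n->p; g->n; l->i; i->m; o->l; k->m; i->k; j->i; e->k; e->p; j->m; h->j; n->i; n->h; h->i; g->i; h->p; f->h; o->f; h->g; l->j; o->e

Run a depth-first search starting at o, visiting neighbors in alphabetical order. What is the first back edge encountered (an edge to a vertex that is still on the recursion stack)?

DFS from o (visiting neighbors in alphabetical order); mark gray on enter, black on exit:
o gray
  e gray
    g gray
      i gray
        k gray
          m gray
          m black
        k black
        i→m: m black — skip
      i black
      n gray
        h gray
          h→g: g is gray → back edge
First back edge: h → g.

h→g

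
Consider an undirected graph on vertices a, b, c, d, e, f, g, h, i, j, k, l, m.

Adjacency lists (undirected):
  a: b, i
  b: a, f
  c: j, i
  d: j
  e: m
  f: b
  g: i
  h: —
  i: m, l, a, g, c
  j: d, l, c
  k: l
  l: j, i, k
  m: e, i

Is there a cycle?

Yes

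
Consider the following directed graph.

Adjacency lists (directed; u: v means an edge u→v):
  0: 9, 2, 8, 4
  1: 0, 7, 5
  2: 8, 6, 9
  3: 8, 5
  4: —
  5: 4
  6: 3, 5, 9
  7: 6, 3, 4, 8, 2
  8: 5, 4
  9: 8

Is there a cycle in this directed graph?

No

DFS with white/gray/black marking, starting from 8:
8 gray
  5 gray
    4 gray
    4 black
  5 black
  8→4: 4 black — skip
8 black
0 gray
  9 gray
    9→8: 8 black — skip
  9 black
  2 gray
    2→8: 8 black — skip
    6 gray
      3 gray
        3→8: 8 black — skip
        3→5: 5 black — skip
      3 black
      6→5: 5 black — skip
      6→9: 9 black — skip
    6 black
    2→9: 9 black — skip
  2 black
  0→8: 8 black — skip
  0→4: 4 black — skip
0 black
1 gray
  1→0: 0 black — skip
  7 gray
    7→6: 6 black — skip
    7→3: 3 black — skip
    7→4: 4 black — skip
    7→8: 8 black — skip
    7→2: 2 black — skip
  7 black
  1→5: 5 black — skip
1 black
Every edge goes to a white or black vertex — no back edge, so the graph is acyclic.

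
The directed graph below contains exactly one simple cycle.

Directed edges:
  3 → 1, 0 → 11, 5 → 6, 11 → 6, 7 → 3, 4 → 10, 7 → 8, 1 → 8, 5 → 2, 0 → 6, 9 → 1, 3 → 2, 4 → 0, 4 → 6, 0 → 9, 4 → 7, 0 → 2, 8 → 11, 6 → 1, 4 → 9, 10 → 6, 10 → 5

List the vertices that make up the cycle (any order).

1, 6, 8, 11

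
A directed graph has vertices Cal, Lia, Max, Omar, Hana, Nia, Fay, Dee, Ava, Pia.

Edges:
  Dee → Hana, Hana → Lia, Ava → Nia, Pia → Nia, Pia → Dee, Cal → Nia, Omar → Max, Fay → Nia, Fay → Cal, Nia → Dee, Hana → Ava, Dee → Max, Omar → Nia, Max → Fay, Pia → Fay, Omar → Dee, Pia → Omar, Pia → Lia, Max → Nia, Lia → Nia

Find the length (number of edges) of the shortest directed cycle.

3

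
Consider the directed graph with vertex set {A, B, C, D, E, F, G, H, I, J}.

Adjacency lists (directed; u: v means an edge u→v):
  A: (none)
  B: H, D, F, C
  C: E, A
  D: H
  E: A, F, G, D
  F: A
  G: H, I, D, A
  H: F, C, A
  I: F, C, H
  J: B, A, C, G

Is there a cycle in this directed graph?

Yes

DFS with white/gray/black marking, starting from C:
C gray
  E gray
    A gray
    A black
    F gray
      F→A: A black — skip
    F black
    G gray
      H gray
        H→F: F black — skip
        H→C: C is gray → back edge
Back edge found, so a cycle exists: C → E → G → H → C.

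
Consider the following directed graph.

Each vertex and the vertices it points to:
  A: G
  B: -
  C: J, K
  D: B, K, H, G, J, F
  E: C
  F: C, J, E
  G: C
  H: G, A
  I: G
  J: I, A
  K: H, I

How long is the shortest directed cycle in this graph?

4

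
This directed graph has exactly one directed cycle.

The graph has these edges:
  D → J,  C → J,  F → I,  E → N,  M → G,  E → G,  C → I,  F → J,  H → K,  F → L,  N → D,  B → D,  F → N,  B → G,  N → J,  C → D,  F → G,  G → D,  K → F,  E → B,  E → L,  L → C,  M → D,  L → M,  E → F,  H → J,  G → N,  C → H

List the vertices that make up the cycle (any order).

C, F, H, K, L

DFS with gray/black marking from L:
L gray
  C gray
    I gray
    I black
    J gray
    J black
    H gray
      H→J: J black — skip
      K gray
        F gray
          N gray
            N→J: J black — skip
            D gray
              D→J: J black — skip
            D black
          N black
          F→I: I black — skip
          G gray
            G→N: N black — skip
            G→D: D black — skip
          G black
          F→J: J black — skip
          F→L: L is gray → back edge
Back edge closes the cycle L → C → H → K → F → L; its vertices are {C, F, H, K, L}.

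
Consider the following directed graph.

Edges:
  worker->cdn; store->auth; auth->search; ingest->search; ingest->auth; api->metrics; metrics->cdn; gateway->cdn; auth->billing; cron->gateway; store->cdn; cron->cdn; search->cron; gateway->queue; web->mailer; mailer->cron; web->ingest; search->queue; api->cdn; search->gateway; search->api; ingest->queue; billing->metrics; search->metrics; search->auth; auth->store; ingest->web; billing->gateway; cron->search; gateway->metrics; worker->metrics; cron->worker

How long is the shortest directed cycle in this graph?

2

For each vertex v, BFS finds the shortest path from v back to v.
The shortest such closed walk is web → ingest → web, length 2.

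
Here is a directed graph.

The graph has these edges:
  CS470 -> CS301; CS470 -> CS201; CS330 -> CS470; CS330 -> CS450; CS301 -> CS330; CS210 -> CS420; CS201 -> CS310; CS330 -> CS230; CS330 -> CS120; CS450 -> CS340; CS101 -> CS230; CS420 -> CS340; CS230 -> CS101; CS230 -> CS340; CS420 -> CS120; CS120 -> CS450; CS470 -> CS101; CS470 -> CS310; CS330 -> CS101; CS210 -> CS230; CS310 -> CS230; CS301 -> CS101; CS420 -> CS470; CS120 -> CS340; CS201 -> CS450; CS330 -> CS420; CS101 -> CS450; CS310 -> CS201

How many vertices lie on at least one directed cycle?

8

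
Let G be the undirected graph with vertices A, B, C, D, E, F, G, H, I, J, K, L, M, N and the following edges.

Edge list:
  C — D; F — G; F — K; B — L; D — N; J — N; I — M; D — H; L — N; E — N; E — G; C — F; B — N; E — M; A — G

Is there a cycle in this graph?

Yes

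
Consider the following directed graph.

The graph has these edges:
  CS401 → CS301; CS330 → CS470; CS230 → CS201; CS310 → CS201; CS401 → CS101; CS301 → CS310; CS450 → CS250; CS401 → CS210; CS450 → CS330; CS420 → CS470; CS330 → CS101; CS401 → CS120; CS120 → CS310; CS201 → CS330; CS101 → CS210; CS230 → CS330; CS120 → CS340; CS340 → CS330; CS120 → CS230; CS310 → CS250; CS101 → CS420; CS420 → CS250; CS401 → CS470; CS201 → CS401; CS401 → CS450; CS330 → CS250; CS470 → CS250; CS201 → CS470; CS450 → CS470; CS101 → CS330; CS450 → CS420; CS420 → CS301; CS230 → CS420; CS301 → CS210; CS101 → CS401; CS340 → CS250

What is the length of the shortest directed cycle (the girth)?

For each vertex v, BFS finds the shortest path from v back to v.
The shortest such closed walk is CS401 → CS101 → CS401, length 2.

2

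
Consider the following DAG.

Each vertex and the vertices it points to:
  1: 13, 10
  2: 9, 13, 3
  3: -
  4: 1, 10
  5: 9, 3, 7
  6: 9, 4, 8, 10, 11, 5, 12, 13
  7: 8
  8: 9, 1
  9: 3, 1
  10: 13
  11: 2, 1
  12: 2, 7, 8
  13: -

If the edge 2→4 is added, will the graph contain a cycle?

Adding 2→4 creates a cycle iff 4 can already reach 2.
Explore from 4: no path reaches 2. The graph stays acyclic.

No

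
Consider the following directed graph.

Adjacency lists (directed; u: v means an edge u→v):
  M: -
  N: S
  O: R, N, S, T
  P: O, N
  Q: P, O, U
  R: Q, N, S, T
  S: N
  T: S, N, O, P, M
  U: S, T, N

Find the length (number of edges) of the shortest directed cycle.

2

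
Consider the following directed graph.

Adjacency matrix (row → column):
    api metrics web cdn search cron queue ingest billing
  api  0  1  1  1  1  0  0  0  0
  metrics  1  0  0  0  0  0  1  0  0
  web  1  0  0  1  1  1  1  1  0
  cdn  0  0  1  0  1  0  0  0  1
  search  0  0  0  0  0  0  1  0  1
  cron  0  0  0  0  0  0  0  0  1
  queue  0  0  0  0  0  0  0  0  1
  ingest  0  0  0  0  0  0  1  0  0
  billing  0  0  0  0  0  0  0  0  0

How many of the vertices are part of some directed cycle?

4

A vertex is on a directed cycle iff it belongs to a strongly connected component of size ≥ 2 (or has a self-loop).
The vertices on cycles are {api, cdn, web, metrics} — 4 in total.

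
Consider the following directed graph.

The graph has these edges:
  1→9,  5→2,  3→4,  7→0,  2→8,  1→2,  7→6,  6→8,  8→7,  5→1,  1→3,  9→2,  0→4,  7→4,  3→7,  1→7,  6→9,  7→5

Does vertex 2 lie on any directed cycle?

2 is on a cycle iff 2 can reach itself via ≥1 edge.
2 → 8 → 7 → 5 → 2 — yes.

Yes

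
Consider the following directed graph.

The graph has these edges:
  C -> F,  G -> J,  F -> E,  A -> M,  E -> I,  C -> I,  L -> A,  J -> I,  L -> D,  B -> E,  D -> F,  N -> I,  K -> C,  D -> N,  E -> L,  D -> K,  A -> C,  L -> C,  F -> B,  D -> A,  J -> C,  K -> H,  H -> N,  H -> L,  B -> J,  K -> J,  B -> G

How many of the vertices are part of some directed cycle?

A vertex is on a directed cycle iff it belongs to a strongly connected component of size ≥ 2 (or has a self-loop).
The vertices on cycles are {A, B, C, D, E, F, G, H, J, K, L} — 11 in total.

11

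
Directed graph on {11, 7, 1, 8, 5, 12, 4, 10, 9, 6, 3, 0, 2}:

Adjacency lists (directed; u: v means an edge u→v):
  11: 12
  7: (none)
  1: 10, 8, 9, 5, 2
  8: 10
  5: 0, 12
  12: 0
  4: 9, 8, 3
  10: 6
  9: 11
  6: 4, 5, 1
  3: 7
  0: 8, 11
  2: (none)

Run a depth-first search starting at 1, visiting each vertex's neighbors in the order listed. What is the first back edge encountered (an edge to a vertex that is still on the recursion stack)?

DFS from 1 (visiting each vertex's neighbors in the order listed); mark gray on enter, black on exit:
1 gray
  10 gray
    6 gray
      4 gray
        9 gray
          11 gray
            12 gray
              0 gray
                8 gray
                  8→10: 10 is gray → back edge
First back edge: 8 → 10.

8→10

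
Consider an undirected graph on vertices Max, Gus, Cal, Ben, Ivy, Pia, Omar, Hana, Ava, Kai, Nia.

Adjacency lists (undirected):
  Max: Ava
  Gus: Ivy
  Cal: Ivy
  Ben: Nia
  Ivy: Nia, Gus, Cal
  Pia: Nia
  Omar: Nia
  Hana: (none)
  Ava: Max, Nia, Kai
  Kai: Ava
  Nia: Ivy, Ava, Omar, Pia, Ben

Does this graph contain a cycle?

No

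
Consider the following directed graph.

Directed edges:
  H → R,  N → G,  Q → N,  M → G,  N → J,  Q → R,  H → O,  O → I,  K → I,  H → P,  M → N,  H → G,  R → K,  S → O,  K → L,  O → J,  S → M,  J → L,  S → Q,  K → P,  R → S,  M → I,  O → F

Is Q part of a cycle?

Q is on a cycle iff Q can reach itself via ≥1 edge.
Q → R → S → Q — yes.

Yes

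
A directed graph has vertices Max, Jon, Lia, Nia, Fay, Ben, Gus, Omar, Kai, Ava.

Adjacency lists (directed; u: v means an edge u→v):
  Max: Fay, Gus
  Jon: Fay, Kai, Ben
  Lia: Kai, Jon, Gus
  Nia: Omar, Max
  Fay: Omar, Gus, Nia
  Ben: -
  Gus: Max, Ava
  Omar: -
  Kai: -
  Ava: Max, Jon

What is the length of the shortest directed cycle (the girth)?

For each vertex v, BFS finds the shortest path from v back to v.
The shortest such closed walk is Gus → Max → Gus, length 2.

2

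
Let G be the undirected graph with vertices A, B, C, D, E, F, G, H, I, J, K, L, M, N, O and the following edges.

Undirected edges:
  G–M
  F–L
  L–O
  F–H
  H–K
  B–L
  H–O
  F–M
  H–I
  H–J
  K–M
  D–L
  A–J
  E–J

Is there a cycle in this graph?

DFS, tracking each vertex's parent; an edge to a visited non-parent vertex closes a cycle.
Start from F:
visit F (parent –)
  visit L (parent F)
    L–F: parent, skip
    visit B (parent L)
      B–L: parent, skip
    visit D (parent L)
      D–L: parent, skip
    visit O (parent L)
      O–L: parent, skip
      visit H (parent O)
        H–F: F visited and ≠ parent → cycle
Cycle: F – L – O – H – F.

Yes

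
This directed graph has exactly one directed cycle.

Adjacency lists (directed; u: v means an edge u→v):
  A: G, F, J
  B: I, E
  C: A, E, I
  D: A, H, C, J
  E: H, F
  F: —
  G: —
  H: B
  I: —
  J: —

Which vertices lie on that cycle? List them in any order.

DFS with gray/black marking from H:
H gray
  B gray
    I gray
    I black
    E gray
      E→H: H is gray → back edge
Back edge closes the cycle H → B → E → H; its vertices are {B, E, H}.

B, E, H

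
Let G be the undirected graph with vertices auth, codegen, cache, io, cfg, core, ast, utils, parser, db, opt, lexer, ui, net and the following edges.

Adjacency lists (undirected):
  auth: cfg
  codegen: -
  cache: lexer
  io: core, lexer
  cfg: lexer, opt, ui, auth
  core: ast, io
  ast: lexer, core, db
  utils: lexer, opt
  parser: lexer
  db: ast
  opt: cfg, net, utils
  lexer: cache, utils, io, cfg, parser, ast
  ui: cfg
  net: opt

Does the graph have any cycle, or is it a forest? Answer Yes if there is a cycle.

DFS, tracking each vertex's parent; an edge to a visited non-parent vertex closes a cycle.
Start from utils:
visit utils (parent –)
  visit lexer (parent utils)
    visit cache (parent lexer)
      cache–lexer: parent, skip
    lexer–utils: parent, skip
    visit io (parent lexer)
      visit core (parent io)
        visit ast (parent core)
          ast–lexer: lexer visited and ≠ parent → cycle
Cycle: lexer – io – core – ast – lexer.

Yes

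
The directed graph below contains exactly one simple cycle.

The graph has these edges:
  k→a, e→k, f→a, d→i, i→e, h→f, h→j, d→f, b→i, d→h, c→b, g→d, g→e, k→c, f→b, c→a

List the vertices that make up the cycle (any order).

b, c, e, i, k

DFS with gray/black marking from i:
i gray
  e gray
    k gray
      c gray
        b gray
          b→i: i is gray → back edge
Back edge closes the cycle i → e → k → c → b → i; its vertices are {b, c, e, i, k}.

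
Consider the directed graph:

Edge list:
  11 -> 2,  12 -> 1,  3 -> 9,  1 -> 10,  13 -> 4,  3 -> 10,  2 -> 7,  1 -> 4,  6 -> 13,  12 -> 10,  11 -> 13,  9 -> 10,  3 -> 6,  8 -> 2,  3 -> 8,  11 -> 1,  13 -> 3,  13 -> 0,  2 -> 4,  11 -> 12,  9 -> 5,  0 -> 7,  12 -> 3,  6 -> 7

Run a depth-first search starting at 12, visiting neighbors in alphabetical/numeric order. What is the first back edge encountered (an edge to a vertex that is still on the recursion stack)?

DFS from 12 (visiting neighbors in alphabetical/numeric order); mark gray on enter, black on exit:
12 gray
  1 gray
    4 gray
    4 black
    10 gray
    10 black
  1 black
  3 gray
    6 gray
      7 gray
      7 black
      13 gray
        0 gray
          0→7: 7 black — skip
        0 black
        13→3: 3 is gray → back edge
First back edge: 13 → 3.

13->3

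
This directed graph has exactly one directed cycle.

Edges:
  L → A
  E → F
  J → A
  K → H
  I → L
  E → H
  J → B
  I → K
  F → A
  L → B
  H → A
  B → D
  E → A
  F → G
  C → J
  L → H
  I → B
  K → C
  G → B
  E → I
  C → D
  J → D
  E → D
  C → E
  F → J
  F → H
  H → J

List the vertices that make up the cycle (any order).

C, E, I, K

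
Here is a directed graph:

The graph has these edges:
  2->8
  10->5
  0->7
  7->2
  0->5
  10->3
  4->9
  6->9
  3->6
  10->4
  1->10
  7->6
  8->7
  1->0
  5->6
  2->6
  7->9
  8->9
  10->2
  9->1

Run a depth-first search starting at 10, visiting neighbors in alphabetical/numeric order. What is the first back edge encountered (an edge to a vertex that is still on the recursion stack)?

5→6

DFS from 10 (visiting neighbors in alphabetical/numeric order); mark gray on enter, black on exit:
10 gray
  2 gray
    6 gray
      9 gray
        1 gray
          0 gray
            5 gray
              5→6: 6 is gray → back edge
First back edge: 5 → 6.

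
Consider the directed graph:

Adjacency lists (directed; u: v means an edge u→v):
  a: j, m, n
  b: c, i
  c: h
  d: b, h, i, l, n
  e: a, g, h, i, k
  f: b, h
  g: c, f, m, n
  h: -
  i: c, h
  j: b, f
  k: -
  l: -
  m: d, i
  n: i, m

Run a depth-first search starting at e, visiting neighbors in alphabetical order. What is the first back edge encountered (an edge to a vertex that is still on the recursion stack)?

n→m

DFS from e (visiting neighbors in alphabetical order); mark gray on enter, black on exit:
e gray
  a gray
    j gray
      b gray
        c gray
          h gray
          h black
        c black
        i gray
          i→c: c black — skip
          i→h: h black — skip
        i black
      b black
      f gray
        f→b: b black — skip
        f→h: h black — skip
      f black
    j black
    m gray
      d gray
        d→b: b black — skip
        d→h: h black — skip
        d→i: i black — skip
        l gray
        l black
        n gray
          n→i: i black — skip
          n→m: m is gray → back edge
First back edge: n → m.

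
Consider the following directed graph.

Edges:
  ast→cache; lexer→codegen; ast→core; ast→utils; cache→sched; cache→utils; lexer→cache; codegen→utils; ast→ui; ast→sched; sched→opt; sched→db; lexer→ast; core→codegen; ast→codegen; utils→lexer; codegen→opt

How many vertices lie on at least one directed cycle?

6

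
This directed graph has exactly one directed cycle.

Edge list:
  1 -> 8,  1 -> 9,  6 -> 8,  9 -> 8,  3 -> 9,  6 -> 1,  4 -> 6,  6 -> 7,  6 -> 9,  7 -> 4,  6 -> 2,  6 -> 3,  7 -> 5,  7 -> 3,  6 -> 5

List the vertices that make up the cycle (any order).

4, 6, 7

DFS with gray/black marking from 7:
7 gray
  3 gray
    9 gray
      8 gray
      8 black
    9 black
  3 black
  4 gray
    6 gray
      2 gray
      2 black
      5 gray
      5 black
      1 gray
        1→8: 8 black — skip
        1→9: 9 black — skip
      1 black
      6→7: 7 is gray → back edge
Back edge closes the cycle 7 → 4 → 6 → 7; its vertices are {4, 6, 7}.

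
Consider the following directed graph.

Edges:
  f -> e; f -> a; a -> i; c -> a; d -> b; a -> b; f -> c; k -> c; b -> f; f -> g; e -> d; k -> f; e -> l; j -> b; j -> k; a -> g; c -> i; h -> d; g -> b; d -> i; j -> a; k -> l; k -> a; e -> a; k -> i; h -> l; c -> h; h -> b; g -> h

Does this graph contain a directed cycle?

DFS with white/gray/black marking, starting from f:
f gray
  c gray
    a gray
      g gray
        h gray
          d gray
            i gray
            i black
            b gray
              b→f: f is gray → back edge
Back edge found, so a cycle exists: f → c → a → g → h → d → b → f.

Yes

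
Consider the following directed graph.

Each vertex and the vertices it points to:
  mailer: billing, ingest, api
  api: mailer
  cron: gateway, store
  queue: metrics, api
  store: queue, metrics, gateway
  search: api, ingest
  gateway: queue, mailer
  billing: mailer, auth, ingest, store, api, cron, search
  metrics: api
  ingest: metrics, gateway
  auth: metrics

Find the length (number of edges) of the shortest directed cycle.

2

For each vertex v, BFS finds the shortest path from v back to v.
The shortest such closed walk is mailer → billing → mailer, length 2.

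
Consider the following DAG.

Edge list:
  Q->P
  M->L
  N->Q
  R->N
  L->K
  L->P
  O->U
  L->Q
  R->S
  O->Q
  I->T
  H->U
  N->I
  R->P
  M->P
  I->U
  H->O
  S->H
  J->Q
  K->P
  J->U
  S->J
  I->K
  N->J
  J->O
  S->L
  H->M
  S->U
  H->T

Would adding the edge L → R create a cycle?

Adding L→R creates a cycle iff R can already reach L.
Path from R: R → S → L.
So R → … → L → R is a cycle.

Yes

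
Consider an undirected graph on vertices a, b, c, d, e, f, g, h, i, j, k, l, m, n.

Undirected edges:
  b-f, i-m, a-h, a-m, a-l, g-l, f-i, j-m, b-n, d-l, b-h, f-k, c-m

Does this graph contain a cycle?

Yes

DFS, tracking each vertex's parent; an edge to a visited non-parent vertex closes a cycle.
Start from j:
visit j (parent –)
  visit m (parent j)
    visit i (parent m)
      i–m: parent, skip
      visit f (parent i)
        visit b (parent f)
          visit h (parent b)
            visit a (parent h)
              visit l (parent a)
                visit g (parent l)
                  g–l: parent, skip
                visit d (parent l)
                  d–l: parent, skip
                l–a: parent, skip
              a–m: m visited and ≠ parent → cycle
Cycle: m – i – f – b – h – a – m.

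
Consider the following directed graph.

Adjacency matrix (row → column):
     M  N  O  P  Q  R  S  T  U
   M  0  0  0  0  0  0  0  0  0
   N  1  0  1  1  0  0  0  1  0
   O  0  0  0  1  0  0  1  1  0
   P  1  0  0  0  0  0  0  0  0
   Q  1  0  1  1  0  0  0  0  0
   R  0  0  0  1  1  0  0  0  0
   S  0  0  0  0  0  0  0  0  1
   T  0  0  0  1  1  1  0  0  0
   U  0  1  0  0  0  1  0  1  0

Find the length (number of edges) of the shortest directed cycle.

3

For each vertex v, BFS finds the shortest path from v back to v.
The shortest such closed walk is T → Q → O → T, length 3.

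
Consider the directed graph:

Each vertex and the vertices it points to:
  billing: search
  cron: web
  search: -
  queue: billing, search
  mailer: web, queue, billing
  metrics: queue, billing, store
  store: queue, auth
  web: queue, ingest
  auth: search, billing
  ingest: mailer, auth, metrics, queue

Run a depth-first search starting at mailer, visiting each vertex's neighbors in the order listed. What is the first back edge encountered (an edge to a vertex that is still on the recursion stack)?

ingest→mailer

DFS from mailer (visiting each vertex's neighbors in the order listed); mark gray on enter, black on exit:
mailer gray
  web gray
    queue gray
      billing gray
        search gray
        search black
      billing black
      queue→search: search black — skip
    queue black
    ingest gray
      ingest→mailer: mailer is gray → back edge
First back edge: ingest → mailer.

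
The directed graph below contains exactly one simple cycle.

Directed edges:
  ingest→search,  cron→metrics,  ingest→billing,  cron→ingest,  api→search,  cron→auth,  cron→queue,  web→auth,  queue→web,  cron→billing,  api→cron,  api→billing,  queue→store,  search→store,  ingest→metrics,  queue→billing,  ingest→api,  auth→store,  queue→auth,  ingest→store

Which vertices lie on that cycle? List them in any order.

api, cron, ingest

DFS with gray/black marking from api:
api gray
  search gray
    store gray
    store black
  search black
  billing gray
  billing black
  cron gray
    cron→billing: billing black — skip
    queue gray
      queue→store: store black — skip
      web gray
        auth gray
          auth→store: store black — skip
        auth black
      web black
      queue→billing: billing black — skip
      queue→auth: auth black — skip
    queue black
    cron→auth: auth black — skip
    metrics gray
    metrics black
    ingest gray
      ingest→api: api is gray → back edge
Back edge closes the cycle api → cron → ingest → api; its vertices are {api, cron, ingest}.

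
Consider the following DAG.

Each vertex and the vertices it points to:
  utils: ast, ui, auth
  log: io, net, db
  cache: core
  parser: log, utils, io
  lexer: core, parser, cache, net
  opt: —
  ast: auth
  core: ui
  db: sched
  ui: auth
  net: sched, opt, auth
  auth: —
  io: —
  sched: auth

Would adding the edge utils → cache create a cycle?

Adding utils→cache creates a cycle iff cache can already reach utils.
Explore from cache: no path reaches utils. The graph stays acyclic.

No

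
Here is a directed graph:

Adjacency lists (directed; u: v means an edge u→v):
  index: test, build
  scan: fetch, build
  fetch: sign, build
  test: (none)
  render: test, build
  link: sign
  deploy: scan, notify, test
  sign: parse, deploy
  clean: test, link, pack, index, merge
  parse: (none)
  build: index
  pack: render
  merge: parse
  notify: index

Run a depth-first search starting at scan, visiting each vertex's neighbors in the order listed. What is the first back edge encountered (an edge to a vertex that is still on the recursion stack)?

deploy->scan

DFS from scan (visiting each vertex's neighbors in the order listed); mark gray on enter, black on exit:
scan gray
  fetch gray
    sign gray
      parse gray
      parse black
      deploy gray
        deploy→scan: scan is gray → back edge
First back edge: deploy → scan.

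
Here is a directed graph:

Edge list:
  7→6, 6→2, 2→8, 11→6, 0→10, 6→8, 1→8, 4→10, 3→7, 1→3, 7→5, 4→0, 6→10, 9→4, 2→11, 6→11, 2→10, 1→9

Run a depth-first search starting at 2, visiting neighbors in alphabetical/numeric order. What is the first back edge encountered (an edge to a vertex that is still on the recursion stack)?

DFS from 2 (visiting neighbors in alphabetical/numeric order); mark gray on enter, black on exit:
2 gray
  8 gray
  8 black
  10 gray
  10 black
  11 gray
    6 gray
      6→2: 2 is gray → back edge
First back edge: 6 → 2.

6->2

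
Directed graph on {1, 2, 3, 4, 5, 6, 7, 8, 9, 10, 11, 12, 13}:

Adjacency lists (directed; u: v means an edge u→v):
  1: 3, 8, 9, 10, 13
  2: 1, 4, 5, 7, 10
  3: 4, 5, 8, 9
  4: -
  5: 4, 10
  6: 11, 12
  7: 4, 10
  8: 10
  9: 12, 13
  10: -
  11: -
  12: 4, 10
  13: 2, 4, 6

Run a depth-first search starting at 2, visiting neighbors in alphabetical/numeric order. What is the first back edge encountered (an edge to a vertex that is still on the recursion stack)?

DFS from 2 (visiting neighbors in alphabetical/numeric order); mark gray on enter, black on exit:
2 gray
  1 gray
    3 gray
      4 gray
      4 black
      5 gray
        5→4: 4 black — skip
        10 gray
        10 black
      5 black
      8 gray
        8→10: 10 black — skip
      8 black
      9 gray
        12 gray
          12→4: 4 black — skip
          12→10: 10 black — skip
        12 black
        13 gray
          13→2: 2 is gray → back edge
First back edge: 13 → 2.

13→2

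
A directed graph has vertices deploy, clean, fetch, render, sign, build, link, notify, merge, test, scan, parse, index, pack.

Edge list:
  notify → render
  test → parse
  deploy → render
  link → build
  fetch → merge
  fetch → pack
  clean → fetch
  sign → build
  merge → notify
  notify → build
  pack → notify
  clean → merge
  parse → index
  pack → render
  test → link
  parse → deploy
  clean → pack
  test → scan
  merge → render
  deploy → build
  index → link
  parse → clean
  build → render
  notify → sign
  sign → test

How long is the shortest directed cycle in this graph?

6

For each vertex v, BFS finds the shortest path from v back to v.
The shortest such closed walk is sign → test → parse → clean → merge → notify → sign, length 6.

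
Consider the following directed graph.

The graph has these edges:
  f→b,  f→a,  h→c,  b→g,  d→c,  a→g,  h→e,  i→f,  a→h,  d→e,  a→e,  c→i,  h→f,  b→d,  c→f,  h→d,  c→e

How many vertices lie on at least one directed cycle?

7

A vertex is on a directed cycle iff it belongs to a strongly connected component of size ≥ 2 (or has a self-loop).
The vertices on cycles are {a, b, c, d, f, h, i} — 7 in total.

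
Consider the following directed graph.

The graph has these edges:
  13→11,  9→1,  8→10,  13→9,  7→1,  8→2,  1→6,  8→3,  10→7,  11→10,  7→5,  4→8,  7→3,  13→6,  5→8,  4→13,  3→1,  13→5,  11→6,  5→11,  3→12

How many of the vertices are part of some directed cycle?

A vertex is on a directed cycle iff it belongs to a strongly connected component of size ≥ 2 (or has a self-loop).
The vertices on cycles are {5, 7, 8, 10, 11} — 5 in total.

5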